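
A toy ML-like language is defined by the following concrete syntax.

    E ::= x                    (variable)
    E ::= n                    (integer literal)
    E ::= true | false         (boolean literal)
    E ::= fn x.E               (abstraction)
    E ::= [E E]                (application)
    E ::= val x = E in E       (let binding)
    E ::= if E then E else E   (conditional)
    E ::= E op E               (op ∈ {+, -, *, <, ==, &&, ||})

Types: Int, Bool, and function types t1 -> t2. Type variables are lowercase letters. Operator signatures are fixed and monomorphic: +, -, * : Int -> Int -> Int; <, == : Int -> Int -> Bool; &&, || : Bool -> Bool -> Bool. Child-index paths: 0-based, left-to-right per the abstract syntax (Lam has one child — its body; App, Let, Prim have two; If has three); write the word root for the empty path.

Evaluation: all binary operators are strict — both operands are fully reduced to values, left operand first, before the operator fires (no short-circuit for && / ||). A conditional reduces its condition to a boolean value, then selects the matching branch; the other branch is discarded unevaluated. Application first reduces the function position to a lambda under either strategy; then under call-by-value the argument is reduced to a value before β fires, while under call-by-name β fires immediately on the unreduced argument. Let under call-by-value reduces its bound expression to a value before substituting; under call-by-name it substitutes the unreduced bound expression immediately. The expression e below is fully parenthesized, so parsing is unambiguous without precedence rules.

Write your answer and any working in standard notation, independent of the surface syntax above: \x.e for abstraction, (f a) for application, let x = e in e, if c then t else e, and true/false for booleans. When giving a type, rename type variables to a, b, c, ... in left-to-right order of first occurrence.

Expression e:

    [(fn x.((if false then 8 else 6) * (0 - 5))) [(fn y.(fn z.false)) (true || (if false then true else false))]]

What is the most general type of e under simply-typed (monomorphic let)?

Trace:
  unify Bool ~ Bool
  unify Int ~ Int
  unify Int ~ Int
  unify Int ~ Int
  unify Int ~ Int
  unify Int ~ Int
\x._ : a -> Int
\z._ : c -> Bool
\y._ : b -> c -> Bool
  unify Bool ~ Bool
  unify Bool ~ Bool
  unify Bool ~ Bool
  unify Bool ~ Bool
  unify b -> c -> Bool ~ Bool -> d
  unify b ~ Bool
  unify c -> Bool ~ d
_ _ : c -> Bool
  unify a -> Int ~ (c -> Bool) -> e
  unify a ~ c -> Bool
  unify Int ~ e
_ _ : Int

Answer: Int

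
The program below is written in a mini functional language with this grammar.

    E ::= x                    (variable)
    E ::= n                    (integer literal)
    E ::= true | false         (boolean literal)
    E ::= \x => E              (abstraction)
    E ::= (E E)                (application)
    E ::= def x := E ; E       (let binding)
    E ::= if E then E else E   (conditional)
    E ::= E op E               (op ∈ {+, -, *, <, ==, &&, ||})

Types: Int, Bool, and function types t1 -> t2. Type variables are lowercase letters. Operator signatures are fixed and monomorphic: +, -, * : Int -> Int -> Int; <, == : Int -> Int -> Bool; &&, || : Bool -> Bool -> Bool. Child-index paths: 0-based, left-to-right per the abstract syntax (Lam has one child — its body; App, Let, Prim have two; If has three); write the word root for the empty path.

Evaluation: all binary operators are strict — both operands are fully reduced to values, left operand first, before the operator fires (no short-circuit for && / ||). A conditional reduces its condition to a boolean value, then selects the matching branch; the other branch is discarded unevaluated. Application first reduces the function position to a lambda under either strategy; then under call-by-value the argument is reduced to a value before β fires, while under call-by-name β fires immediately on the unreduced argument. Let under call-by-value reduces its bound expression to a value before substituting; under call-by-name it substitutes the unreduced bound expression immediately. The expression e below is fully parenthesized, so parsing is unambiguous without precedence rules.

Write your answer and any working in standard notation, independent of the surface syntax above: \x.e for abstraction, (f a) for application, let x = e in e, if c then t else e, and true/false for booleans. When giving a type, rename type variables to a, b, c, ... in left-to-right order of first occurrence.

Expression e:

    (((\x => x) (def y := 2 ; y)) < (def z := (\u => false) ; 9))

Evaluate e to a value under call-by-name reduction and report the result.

Answer: true

Derivation:
step 0: (((\x.x) (let y = 2 in y)) < (let z = (\u.false) in 9))
step 1: [beta@0] ((let y = 2 in y) < (let z = (\u.false) in 9))
step 2: [let@0] (2 < (let z = (\u.false) in 9))
step 3: [let@1] (2 < 9)
step 4: [delta@root] true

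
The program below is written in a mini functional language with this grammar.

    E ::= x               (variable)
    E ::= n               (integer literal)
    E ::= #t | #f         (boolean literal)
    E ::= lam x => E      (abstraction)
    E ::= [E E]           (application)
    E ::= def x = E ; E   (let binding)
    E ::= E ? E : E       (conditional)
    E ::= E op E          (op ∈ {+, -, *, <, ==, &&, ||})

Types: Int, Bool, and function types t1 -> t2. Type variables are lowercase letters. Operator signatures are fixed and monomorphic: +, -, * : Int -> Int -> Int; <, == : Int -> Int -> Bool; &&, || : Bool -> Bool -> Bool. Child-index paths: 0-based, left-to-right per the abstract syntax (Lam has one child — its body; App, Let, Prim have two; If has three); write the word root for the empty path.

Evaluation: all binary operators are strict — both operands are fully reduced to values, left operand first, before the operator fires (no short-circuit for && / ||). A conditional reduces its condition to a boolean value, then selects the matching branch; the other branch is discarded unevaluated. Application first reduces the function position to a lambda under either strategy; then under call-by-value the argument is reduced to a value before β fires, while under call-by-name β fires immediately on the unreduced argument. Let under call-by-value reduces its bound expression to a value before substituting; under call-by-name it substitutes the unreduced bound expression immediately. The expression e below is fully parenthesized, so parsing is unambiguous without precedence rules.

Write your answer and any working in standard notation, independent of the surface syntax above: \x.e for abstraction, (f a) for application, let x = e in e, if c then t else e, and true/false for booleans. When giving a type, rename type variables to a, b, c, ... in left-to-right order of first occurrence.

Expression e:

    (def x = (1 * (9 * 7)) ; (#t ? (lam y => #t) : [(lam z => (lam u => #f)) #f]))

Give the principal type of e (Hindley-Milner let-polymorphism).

Answer: a -> Bool

Trace:
  unify Int ~ Int
  unify Int ~ Int
  unify Int ~ Int
  unify Int ~ Int
let x : Int
  unify Bool ~ Bool
\y._ : a -> Bool
\u._ : c -> Bool
\z._ : b -> c -> Bool
  unify b -> c -> Bool ~ Bool -> d
  unify b ~ Bool
  unify c -> Bool ~ d
_ _ : c -> Bool
  unify a -> Bool ~ c -> Bool
  unify a ~ c
  unify Bool ~ Bool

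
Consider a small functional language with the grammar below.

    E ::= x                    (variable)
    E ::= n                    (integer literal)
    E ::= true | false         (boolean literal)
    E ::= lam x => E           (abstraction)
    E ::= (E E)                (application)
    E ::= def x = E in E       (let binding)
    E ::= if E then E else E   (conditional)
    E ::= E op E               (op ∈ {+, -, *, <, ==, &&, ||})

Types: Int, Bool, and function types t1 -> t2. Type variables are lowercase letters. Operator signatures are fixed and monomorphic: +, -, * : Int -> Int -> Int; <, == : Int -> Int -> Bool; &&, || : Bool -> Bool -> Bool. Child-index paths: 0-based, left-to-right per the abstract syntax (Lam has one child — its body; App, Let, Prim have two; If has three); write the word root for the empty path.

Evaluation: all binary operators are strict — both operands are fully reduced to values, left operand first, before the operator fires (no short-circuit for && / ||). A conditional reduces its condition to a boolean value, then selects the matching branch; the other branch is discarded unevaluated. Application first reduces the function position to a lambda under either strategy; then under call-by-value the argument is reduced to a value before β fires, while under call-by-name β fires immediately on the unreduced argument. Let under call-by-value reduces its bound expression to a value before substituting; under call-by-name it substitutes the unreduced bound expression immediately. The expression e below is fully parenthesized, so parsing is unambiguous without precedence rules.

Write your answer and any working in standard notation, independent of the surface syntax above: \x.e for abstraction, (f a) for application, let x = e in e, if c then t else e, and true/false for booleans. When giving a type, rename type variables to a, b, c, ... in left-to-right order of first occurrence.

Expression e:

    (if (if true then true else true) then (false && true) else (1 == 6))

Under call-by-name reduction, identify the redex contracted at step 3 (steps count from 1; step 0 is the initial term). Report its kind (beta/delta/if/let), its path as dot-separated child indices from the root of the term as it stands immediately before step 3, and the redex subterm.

Answer: delta at root : (false && true)

Working:
step 0: (if (if true then true else true) then (false && true) else (1 == 6))
step 1: [if@0] (if true then (false && true) else (1 == 6))
step 2: [if@root] (false && true)
step 3: [delta@root] false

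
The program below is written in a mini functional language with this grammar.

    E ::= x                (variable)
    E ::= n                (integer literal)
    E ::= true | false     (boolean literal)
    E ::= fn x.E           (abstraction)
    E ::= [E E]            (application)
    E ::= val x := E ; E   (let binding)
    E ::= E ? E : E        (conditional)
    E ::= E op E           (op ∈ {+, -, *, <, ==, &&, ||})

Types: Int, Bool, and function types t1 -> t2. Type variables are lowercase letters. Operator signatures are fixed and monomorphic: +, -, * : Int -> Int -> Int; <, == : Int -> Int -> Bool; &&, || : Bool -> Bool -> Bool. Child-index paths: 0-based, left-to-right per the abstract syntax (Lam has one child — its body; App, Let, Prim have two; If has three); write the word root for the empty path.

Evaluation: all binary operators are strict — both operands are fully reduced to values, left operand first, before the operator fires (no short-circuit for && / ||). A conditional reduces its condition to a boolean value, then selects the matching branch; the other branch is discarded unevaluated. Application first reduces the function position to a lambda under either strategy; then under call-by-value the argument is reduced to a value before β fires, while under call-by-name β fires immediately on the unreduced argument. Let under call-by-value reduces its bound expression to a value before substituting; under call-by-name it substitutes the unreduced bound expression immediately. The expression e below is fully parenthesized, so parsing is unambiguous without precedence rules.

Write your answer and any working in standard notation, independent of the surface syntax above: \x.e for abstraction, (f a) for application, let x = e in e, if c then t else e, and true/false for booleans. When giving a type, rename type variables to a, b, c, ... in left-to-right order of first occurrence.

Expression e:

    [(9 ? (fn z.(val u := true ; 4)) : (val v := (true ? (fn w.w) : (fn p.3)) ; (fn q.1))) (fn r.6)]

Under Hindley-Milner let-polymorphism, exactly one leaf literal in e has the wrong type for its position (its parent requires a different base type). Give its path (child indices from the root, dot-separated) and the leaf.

Trace:
  unify Int ~ Bool
  FAIL: mismatch Int ~ Bool

Answer: 0.0 : 9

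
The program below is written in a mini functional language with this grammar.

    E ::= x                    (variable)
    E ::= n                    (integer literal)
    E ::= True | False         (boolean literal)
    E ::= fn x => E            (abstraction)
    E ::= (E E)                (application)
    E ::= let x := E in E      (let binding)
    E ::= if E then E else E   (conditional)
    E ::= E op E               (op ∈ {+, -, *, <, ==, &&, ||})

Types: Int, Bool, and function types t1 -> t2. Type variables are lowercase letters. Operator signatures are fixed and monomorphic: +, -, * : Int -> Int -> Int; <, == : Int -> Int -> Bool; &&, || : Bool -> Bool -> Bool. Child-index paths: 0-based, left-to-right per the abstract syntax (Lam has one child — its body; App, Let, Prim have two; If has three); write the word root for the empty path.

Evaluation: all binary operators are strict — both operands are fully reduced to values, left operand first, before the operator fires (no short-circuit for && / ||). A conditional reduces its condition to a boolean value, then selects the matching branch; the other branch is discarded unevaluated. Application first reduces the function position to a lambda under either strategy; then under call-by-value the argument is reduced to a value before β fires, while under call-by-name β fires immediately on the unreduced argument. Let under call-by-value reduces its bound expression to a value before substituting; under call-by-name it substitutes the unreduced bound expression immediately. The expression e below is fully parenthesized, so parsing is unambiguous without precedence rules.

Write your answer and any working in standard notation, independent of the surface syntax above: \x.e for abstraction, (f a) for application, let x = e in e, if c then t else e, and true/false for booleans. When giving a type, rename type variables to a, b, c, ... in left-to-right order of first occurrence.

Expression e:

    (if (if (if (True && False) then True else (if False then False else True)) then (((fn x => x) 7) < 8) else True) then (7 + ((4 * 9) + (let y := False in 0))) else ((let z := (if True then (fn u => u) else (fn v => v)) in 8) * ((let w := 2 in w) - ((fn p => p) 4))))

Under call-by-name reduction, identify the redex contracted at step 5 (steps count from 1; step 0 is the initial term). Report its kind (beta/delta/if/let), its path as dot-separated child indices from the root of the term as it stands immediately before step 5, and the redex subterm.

Answer: beta at 0.0 : ((\x.x) 7)

Trace:
step 0: (if (if (if (true && false) then true else (if false then false else true)) then (((\x.x) 7) < 8) else true) then (7 + ((4 * 9) + (let y = false in 0))) else ((let z = (if true then (\u.u) else (\v.v)) in 8) * ((let w = 2 in w) - ((\p.p) 4))))
step 1: [delta@0.0.0] (if (if (if false then true else (if false then false else true)) then (((\x.x) 7) < 8) else true) then (7 + ((4 * 9) + (let y = false in 0))) else ((let z = (if true then (\u.u) else (\v.v)) in 8) * ((let w = 2 in w) - ((\p.p) 4))))
step 2: [if@0.0] (if (if (if false then false else true) then (((\x.x) 7) < 8) else true) then (7 + ((4 * 9) + (let y = false in 0))) else ((let z = (if true then (\u.u) else (\v.v)) in 8) * ((let w = 2 in w) - ((\p.p) 4))))
step 3: [if@0.0] (if (if true then (((\x.x) 7) < 8) else true) then (7 + ((4 * 9) + (let y = false in 0))) else ((let z = (if true then (\u.u) else (\v.v)) in 8) * ((let w = 2 in w) - ((\p.p) 4))))
step 4: [if@0] (if (((\x.x) 7) < 8) then (7 + ((4 * 9) + (let y = false in 0))) else ((let z = (if true then (\u.u) else (\v.v)) in 8) * ((let w = 2 in w) - ((\p.p) 4))))
step 5: [beta@0.0] (if (7 < 8) then (7 + ((4 * 9) + (let y = false in 0))) else ((let z = (if true then (\u.u) else (\v.v)) in 8) * ((let w = 2 in w) - ((\p.p) 4))))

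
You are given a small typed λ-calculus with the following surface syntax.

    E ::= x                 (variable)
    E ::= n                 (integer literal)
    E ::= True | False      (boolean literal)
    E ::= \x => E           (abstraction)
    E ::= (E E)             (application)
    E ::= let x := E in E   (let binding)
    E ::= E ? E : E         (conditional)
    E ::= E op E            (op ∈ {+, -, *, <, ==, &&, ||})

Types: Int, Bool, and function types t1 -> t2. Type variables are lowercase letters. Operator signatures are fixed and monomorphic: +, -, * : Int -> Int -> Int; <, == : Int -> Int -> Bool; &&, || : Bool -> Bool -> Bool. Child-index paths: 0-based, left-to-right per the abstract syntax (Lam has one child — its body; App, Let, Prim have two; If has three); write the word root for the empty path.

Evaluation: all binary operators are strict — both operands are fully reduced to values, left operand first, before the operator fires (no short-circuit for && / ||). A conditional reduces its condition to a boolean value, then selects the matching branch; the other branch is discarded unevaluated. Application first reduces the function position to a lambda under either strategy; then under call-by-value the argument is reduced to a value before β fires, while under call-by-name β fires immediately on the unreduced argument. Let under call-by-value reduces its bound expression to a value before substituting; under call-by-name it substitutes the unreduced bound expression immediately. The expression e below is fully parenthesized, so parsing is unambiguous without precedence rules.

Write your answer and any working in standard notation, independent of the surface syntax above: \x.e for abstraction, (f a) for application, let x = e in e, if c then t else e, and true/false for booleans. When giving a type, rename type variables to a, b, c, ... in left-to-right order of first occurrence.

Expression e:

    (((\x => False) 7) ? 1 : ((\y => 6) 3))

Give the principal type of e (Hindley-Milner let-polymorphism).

Answer: Int

Trace:
\x._ : a -> Bool
  unify a -> Bool ~ Int -> b
  unify a ~ Int
  unify Bool ~ b
_ _ : Bool
  unify Bool ~ Bool
\y._ : c -> Int
  unify c -> Int ~ Int -> d
  unify c ~ Int
  unify Int ~ d
_ _ : Int
  unify Int ~ Int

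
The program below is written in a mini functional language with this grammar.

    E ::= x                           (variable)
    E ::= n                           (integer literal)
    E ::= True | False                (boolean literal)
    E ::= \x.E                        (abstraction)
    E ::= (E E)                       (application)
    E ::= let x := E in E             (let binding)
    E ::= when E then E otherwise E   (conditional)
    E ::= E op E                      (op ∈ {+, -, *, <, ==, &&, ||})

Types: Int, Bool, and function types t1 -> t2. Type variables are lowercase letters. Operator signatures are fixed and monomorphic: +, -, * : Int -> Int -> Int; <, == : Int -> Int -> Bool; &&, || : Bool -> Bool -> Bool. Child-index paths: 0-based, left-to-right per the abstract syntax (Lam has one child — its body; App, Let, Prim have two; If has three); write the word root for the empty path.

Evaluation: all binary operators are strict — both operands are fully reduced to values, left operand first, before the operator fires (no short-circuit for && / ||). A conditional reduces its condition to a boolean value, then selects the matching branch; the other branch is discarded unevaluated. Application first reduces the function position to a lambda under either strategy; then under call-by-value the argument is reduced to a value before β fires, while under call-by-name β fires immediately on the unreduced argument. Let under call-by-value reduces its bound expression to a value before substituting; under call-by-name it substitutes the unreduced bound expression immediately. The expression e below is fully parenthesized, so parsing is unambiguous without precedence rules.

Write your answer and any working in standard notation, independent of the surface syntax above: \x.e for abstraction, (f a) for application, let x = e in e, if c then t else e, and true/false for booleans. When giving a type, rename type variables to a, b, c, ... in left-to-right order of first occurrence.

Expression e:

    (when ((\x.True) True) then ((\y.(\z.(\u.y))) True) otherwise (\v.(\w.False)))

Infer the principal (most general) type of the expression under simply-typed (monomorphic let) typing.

Answer: a -> b -> Bool

Working:
\x._ : a -> Bool
  unify a -> Bool ~ Bool -> b
  unify a ~ Bool
  unify Bool ~ b
_ _ : Bool
  unify Bool ~ Bool
y : c
\u._ : e -> c
\z._ : d -> e -> c
\y._ : c -> d -> e -> c
  unify c -> d -> e -> c ~ Bool -> f
  unify c ~ Bool
  unify d -> e -> Bool ~ f
_ _ : d -> e -> Bool
\w._ : h -> Bool
\v._ : g -> h -> Bool
  unify d -> e -> Bool ~ g -> h -> Bool
  unify d ~ g
  unify e -> Bool ~ h -> Bool
  unify e ~ h
  unify Bool ~ Bool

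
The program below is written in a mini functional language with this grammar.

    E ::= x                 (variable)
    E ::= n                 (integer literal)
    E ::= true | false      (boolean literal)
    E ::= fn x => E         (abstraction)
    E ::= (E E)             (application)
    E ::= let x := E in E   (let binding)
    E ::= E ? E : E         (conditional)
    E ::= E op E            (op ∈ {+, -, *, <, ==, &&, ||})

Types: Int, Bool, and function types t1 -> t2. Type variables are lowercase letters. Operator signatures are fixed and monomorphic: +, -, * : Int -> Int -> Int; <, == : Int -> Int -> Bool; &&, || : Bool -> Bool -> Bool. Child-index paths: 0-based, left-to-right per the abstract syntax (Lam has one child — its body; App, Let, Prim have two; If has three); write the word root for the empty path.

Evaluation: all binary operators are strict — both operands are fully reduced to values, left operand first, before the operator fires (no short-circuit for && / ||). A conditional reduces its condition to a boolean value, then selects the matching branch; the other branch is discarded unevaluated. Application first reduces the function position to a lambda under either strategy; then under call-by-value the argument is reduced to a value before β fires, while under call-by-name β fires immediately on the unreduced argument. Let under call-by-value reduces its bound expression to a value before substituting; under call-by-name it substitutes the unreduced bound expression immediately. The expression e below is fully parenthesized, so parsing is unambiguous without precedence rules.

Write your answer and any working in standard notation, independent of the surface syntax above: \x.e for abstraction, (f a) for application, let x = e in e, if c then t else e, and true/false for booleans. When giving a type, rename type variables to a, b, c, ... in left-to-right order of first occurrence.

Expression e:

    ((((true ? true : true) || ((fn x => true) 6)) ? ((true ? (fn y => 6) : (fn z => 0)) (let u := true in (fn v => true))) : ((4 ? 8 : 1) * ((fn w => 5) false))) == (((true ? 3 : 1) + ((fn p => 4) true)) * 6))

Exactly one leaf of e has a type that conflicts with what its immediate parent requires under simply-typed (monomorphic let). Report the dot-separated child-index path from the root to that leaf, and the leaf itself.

Trace:
  unify Bool ~ Bool
  unify Bool ~ Bool
  unify Bool ~ Bool
\x._ : a -> Bool
  unify a -> Bool ~ Int -> b
  unify a ~ Int
  unify Bool ~ b
_ _ : Bool
  unify Bool ~ Bool
  unify Bool ~ Bool
  unify Bool ~ Bool
\y._ : c -> Int
\z._ : d -> Int
  unify c -> Int ~ d -> Int
  unify c ~ d
  unify Int ~ Int
let u : Bool
\v._ : e -> Bool
  unify d -> Int ~ (e -> Bool) -> f
  unify d ~ e -> Bool
  unify Int ~ f
_ _ : Int
  unify Int ~ Bool
  FAIL: mismatch Int ~ Bool

Answer: 0.2.0.0 : 4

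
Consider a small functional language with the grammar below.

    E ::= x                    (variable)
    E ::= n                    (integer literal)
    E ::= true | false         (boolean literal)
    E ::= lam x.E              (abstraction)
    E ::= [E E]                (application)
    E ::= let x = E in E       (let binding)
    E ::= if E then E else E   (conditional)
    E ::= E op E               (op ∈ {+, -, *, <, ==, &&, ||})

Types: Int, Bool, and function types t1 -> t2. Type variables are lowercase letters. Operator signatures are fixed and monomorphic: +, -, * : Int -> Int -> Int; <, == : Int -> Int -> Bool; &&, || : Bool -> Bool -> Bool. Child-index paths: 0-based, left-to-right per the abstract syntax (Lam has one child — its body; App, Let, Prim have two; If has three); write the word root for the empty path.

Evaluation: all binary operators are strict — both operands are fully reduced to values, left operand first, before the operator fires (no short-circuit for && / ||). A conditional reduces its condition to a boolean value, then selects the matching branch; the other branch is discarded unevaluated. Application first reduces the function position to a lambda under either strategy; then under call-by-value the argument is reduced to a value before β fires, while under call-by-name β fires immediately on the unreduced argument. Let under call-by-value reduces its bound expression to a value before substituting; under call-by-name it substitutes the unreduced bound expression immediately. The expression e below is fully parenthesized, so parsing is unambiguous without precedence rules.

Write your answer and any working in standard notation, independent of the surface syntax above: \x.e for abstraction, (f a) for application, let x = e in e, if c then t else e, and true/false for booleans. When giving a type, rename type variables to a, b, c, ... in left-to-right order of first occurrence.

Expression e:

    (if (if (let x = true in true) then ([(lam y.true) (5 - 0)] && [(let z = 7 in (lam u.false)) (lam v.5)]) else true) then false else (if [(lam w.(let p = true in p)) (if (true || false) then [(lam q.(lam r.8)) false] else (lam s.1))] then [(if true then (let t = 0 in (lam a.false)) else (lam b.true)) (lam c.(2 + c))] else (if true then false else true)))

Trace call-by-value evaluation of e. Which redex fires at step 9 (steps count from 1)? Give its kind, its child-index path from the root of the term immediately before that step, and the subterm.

Trace:
step 0: (if (if (let x = true in true) then (((\y.true) (5 - 0)) && ((let z = 7 in (\u.false)) (\v.5))) else true) then false else (if ((\w.(let p = true in p)) (if (true || false) then ((\q.(\r.8)) false) else (\s.1))) then ((if true then (let t = 0 in (\a.false)) else (\b.true)) (\c.(2 + c))) else (if true then false else true)))
step 1: [let@0.0] (if (if true then (((\y.true) (5 - 0)) && ((let z = 7 in (\u.false)) (\v.5))) else true) then false else (if ((\w.(let p = true in p)) (if (true || false) then ((\q.(\r.8)) false) else (\s.1))) then ((if true then (let t = 0 in (\a.false)) else (\b.true)) (\c.(2 + c))) else (if true then false else true)))
step 2: [if@0] (if (((\y.true) (5 - 0)) && ((let z = 7 in (\u.false)) (\v.5))) then false else (if ((\w.(let p = true in p)) (if (true || false) then ((\q.(\r.8)) false) else (\s.1))) then ((if true then (let t = 0 in (\a.false)) else (\b.true)) (\c.(2 + c))) else (if true then false else true)))
step 3: [delta@0.0.1] (if (((\y.true) 5) && ((let z = 7 in (\u.false)) (\v.5))) then false else (if ((\w.(let p = true in p)) (if (true || false) then ((\q.(\r.8)) false) else (\s.1))) then ((if true then (let t = 0 in (\a.false)) else (\b.true)) (\c.(2 + c))) else (if true then false else true)))
step 4: [beta@0.0] (if (true && ((let z = 7 in (\u.false)) (\v.5))) then false else (if ((\w.(let p = true in p)) (if (true || false) then ((\q.(\r.8)) false) else (\s.1))) then ((if true then (let t = 0 in (\a.false)) else (\b.true)) (\c.(2 + c))) else (if true then false else true)))
step 5: [let@0.1.0] (if (true && ((\u.false) (\v.5))) then false else (if ((\w.(let p = true in p)) (if (true || false) then ((\q.(\r.8)) false) else (\s.1))) then ((if true then (let t = 0 in (\a.false)) else (\b.true)) (\c.(2 + c))) else (if true then false else true)))
step 6: [beta@0.1] (if (true && false) then false else (if ((\w.(let p = true in p)) (if (true || false) then ((\q.(\r.8)) false) else (\s.1))) then ((if true then (let t = 0 in (\a.false)) else (\b.true)) (\c.(2 + c))) else (if true then false else true)))
step 7: [delta@0] (if false then false else (if ((\w.(let p = true in p)) (if (true || false) then ((\q.(\r.8)) false) else (\s.1))) then ((if true then (let t = 0 in (\a.false)) else (\b.true)) (\c.(2 + c))) else (if true then false else true)))
step 8: [if@root] (if ((\w.(let p = true in p)) (if (true || false) then ((\q.(\r.8)) false) else (\s.1))) then ((if true then (let t = 0 in (\a.false)) else (\b.true)) (\c.(2 + c))) else (if true then false else true))
step 9: [delta@0.1.0] (if ((\w.(let p = true in p)) (if true then ((\q.(\r.8)) false) else (\s.1))) then ((if true then (let t = 0 in (\a.false)) else (\b.true)) (\c.(2 + c))) else (if true then false else true))

Answer: delta at 0.1.0 : (true || false)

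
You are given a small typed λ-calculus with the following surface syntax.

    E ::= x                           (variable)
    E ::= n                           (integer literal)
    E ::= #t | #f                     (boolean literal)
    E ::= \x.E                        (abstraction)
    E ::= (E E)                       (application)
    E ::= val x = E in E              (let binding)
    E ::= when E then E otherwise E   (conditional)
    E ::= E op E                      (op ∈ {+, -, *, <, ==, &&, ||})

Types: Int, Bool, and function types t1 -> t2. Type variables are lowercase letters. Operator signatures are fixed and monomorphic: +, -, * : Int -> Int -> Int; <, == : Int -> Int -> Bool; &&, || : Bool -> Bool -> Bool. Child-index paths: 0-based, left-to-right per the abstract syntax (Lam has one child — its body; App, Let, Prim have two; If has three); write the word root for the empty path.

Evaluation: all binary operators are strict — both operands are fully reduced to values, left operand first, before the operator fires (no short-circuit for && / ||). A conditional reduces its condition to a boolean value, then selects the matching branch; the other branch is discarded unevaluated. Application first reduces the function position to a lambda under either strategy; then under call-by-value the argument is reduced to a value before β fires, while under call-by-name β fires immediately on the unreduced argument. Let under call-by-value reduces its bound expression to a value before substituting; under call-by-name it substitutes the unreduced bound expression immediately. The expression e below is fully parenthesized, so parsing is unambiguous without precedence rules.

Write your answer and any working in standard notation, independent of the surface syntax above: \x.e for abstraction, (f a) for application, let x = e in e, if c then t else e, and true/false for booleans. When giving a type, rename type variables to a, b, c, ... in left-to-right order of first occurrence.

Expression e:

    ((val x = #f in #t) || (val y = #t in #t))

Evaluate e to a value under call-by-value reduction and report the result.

Derivation:
step 0: ((let x = false in true) || (let y = true in true))
step 1: [let@0] (true || (let y = true in true))
step 2: [let@1] (true || true)
step 3: [delta@root] true

Answer: true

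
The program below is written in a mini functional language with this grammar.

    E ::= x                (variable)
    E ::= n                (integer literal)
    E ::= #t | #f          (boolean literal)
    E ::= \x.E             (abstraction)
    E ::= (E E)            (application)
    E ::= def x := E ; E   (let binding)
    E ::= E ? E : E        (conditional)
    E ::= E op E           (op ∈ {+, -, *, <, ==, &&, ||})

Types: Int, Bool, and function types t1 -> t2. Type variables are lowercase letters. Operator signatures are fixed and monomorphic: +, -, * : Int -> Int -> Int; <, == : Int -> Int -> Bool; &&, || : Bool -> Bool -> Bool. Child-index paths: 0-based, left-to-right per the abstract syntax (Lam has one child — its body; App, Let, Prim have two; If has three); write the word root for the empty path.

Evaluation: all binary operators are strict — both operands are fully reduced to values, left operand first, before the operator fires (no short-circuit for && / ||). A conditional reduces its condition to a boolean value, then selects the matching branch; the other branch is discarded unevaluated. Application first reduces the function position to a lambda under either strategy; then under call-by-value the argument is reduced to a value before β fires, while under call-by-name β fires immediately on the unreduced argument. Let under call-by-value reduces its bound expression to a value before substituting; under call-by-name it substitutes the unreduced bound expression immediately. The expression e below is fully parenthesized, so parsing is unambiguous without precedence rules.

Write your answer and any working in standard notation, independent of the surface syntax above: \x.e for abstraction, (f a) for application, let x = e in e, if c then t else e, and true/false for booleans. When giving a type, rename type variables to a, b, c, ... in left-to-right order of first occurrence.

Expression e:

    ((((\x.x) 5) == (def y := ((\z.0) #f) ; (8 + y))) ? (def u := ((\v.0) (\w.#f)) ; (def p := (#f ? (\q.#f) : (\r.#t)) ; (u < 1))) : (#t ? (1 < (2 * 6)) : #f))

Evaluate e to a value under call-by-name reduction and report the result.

Derivation:
step 0: (if (((\x.x) 5) == (let y = ((\z.0) false) in (8 + y))) then (let u = ((\v.0) (\w.false)) in (let p = (if false then (\q.false) else (\r.true)) in (u < 1))) else (if true then (1 < (2 * 6)) else false))
step 1: [beta@0.0] (if (5 == (let y = ((\z.0) false) in (8 + y))) then (let u = ((\v.0) (\w.false)) in (let p = (if false then (\q.false) else (\r.true)) in (u < 1))) else (if true then (1 < (2 * 6)) else false))
step 2: [let@0.1] (if (5 == (8 + ((\z.0) false))) then (let u = ((\v.0) (\w.false)) in (let p = (if false then (\q.false) else (\r.true)) in (u < 1))) else (if true then (1 < (2 * 6)) else false))
step 3: [beta@0.1.1] (if (5 == (8 + 0)) then (let u = ((\v.0) (\w.false)) in (let p = (if false then (\q.false) else (\r.true)) in (u < 1))) else (if true then (1 < (2 * 6)) else false))
step 4: [delta@0.1] (if (5 == 8) then (let u = ((\v.0) (\w.false)) in (let p = (if false then (\q.false) else (\r.true)) in (u < 1))) else (if true then (1 < (2 * 6)) else false))
step 5: [delta@0] (if false then (let u = ((\v.0) (\w.false)) in (let p = (if false then (\q.false) else (\r.true)) in (u < 1))) else (if true then (1 < (2 * 6)) else false))
step 6: [if@root] (if true then (1 < (2 * 6)) else false)
step 7: [if@root] (1 < (2 * 6))
step 8: [delta@1] (1 < 12)
step 9: [delta@root] true

Answer: true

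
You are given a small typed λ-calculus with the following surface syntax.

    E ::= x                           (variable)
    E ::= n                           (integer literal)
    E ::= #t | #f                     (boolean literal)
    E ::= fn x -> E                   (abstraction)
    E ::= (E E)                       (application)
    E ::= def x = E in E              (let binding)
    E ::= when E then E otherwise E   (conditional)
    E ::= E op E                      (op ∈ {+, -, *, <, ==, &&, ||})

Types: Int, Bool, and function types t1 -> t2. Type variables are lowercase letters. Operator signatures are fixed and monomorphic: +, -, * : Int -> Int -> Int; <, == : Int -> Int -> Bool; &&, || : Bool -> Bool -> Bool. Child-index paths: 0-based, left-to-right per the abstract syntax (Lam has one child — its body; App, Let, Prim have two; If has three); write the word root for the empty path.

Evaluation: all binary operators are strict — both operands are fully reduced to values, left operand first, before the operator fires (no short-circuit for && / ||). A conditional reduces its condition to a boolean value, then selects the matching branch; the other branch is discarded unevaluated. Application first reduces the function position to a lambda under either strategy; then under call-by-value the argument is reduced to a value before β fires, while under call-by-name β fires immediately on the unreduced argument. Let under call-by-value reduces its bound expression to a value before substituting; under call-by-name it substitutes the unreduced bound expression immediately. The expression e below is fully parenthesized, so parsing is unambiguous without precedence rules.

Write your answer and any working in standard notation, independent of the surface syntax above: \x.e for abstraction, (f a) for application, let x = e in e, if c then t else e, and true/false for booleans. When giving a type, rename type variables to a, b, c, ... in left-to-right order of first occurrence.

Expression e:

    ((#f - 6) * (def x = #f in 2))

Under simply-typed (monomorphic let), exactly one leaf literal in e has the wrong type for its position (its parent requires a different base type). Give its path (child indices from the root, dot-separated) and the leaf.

Answer: 0.0 : false

Working:
  unify Bool ~ Int
  FAIL: mismatch Bool ~ Int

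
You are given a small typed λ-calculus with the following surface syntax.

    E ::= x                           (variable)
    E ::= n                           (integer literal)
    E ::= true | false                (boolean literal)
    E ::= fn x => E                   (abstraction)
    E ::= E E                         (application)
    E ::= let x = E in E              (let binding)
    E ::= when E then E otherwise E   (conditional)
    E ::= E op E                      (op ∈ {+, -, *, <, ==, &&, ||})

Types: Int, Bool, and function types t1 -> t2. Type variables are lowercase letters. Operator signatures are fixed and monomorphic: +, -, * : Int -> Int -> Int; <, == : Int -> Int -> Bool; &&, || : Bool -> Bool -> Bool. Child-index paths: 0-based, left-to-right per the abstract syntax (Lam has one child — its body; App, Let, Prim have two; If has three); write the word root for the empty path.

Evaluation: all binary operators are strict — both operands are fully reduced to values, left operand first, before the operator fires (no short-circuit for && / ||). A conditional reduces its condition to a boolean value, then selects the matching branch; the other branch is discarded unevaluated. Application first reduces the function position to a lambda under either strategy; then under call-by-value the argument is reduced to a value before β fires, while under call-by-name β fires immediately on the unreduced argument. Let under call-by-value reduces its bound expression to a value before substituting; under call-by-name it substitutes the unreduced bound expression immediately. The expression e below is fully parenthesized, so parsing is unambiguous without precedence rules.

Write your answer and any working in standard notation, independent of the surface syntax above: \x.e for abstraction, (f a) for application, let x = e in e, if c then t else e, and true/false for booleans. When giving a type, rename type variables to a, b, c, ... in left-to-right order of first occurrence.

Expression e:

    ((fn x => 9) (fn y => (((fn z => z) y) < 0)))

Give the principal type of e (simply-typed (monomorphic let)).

Working:
\x._ : a -> Int
z : c
\z._ : c -> c
y : b
  unify c -> c ~ b -> d
  unify c ~ b
  unify b ~ d
_ _ : d
  unify d ~ Int
  unify Int ~ Int
\y._ : Int -> Bool
  unify a -> Int ~ (Int -> Bool) -> e
  unify a ~ Int -> Bool
  unify Int ~ e
_ _ : Int

Answer: Int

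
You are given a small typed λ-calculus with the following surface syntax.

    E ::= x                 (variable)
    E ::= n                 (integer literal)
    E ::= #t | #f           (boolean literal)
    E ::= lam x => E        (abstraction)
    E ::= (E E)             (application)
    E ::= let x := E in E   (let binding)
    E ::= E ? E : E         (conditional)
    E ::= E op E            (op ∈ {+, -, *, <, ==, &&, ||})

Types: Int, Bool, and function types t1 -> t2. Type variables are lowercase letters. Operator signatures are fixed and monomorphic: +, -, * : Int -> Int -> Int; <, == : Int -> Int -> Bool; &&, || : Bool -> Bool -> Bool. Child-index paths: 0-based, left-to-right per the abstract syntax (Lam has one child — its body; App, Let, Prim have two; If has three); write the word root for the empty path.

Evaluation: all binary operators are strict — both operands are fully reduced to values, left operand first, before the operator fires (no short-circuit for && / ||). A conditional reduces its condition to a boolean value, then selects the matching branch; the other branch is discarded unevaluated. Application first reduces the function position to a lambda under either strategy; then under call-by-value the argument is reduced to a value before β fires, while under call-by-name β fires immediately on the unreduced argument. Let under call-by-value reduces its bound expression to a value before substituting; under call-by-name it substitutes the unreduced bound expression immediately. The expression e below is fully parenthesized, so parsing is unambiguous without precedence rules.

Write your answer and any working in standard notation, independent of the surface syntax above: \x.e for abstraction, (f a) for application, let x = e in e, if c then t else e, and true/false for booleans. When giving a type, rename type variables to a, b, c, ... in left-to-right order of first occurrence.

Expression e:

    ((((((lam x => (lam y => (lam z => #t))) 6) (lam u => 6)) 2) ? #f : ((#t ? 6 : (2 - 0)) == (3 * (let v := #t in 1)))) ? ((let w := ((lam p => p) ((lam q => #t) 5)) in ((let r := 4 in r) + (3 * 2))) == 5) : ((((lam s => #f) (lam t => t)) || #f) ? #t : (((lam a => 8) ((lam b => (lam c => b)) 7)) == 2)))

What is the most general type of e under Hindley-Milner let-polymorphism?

Answer: Bool

Working:
\z._ : c -> Bool
\y._ : b -> c -> Bool
\x._ : a -> b -> c -> Bool
  unify a -> b -> c -> Bool ~ Int -> d
  unify a ~ Int
  unify b -> c -> Bool ~ d
_ _ : b -> c -> Bool
\u._ : e -> Int
  unify b -> c -> Bool ~ (e -> Int) -> f
  unify b ~ e -> Int
  unify c -> Bool ~ f
_ _ : c -> Bool
  unify c -> Bool ~ Int -> g
  unify c ~ Int
  unify Bool ~ g
_ _ : Bool
  unify Bool ~ Bool
  unify Bool ~ Bool
  unify Int ~ Int
  unify Int ~ Int
  unify Int ~ Int
  unify Int ~ Int
  unify Int ~ Int
let v : Bool
  unify Int ~ Int
  unify Int ~ Int
  unify Bool ~ Bool
  unify Bool ~ Bool
p : h
\p._ : h -> h
\q._ : i -> Bool
  unify i -> Bool ~ Int -> j
  unify i ~ Int
  unify Bool ~ j
_ _ : Bool
  unify h -> h ~ Bool -> k
  unify h ~ Bool
  unify Bool ~ k
_ _ : Bool
let w : Bool
let r : Int
r : Int
  unify Int ~ Int
  unify Int ~ Int
  unify Int ~ Int
  unify Int ~ Int
  unify Int ~ Int
  unify Int ~ Int
\s._ : l -> Bool
t : m
\t._ : m -> m
  unify l -> Bool ~ (m -> m) -> n
  unify l ~ m -> m
  unify Bool ~ n
_ _ : Bool
  unify Bool ~ Bool
  unify Bool ~ Bool
  unify Bool ~ Bool
\a._ : o -> Int
b : p
\c._ : q -> p
\b._ : p -> q -> p
  unify p -> q -> p ~ Int -> r
  unify p ~ Int
  unify q -> Int ~ r
_ _ : q -> Int
  unify o -> Int ~ (q -> Int) -> s
  unify o ~ q -> Int
  unify Int ~ s
_ _ : Int
  unify Int ~ Int
  unify Int ~ Int
  unify Bool ~ Bool
  unify Bool ~ Bool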